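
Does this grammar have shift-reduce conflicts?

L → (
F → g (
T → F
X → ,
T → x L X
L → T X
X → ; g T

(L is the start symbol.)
Augment with L' → L and build the canonical LR(0) collection (I0 = CLOSURE({[L' → . L]}), then GOTO on every symbol after a dot until no new states appear). It has 15 states:
  I0: { [F → . g (], [L → . (], [L → . T X], [L' → . L], [T → . F], [T → . x L X] }  — shift
  I1: { [L → ( .] }  — reduce
  I2: { [T → F .] }  — reduce
  I3: { [L' → L .] }  — accept
  I4: { [L → T . X], [X → . ,], [X → . ; g T] }  — shift
  I5: { [F → g . (] }  — shift
  I6: { [F → . g (], [L → . (], [L → . T X], [T → . F], [T → . x L X], [T → x . L X] }  — shift
  I7: { [T → x L . X], [X → . ,], [X → . ; g T] }  — shift
  I8: { [X → , .] }  — reduce
  I9: { [X → ; . g T] }  — shift
  I10: { [T → x L X .] }  — reduce
  I11: { [F → . g (], [T → . F], [T → . x L X], [X → ; g . T] }  — shift
  I12: { [X → ; g T .] }  — reduce
  I13: { [F → g ( .] }  — reduce
  I14: { [L → T X .] }  — reduce

No state contains both a complete item and a shift item.

Answer: No shift-reduce conflicts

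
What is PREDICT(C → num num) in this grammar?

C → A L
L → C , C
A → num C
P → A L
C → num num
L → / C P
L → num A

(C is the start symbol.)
{ 'num' }

PREDICT(C → num num) = (FIRST(RHS) \ {ε}) ∪ (FOLLOW(C) if ε ∈ FIRST(RHS), i.e. RHS ⇒* ε)
FIRST(num num) = { 'num' }
ε ∉ FIRST(num num), so FOLLOW(C) is not added.
PREDICT(C → num num) = { 'num' }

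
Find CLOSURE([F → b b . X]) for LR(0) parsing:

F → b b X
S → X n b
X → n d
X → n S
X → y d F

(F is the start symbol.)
{ [F → b b . X], [X → . n S], [X → . n d], [X → . y d F] }

To compute CLOSURE, for each item [A → α.Bβ] where B is a non-terminal, add [B → .γ] for all productions B → γ; repeat for the newly added items until nothing changes.

Start with: [F → b b . X]
  [F → b b . X] has the dot before X: add [X → . n d], [X → . n S], [X → . y d F]
No further items can be added.

CLOSURE = { [F → b b . X], [X → . n S], [X → . n d], [X → . y d F] }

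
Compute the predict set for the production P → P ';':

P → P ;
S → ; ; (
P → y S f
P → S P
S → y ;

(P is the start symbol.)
{ ';', 'y' }

PREDICT(P → P ';') = (FIRST(RHS) \ {ε}) ∪ (FOLLOW(P) if ε ∈ FIRST(RHS), i.e. RHS ⇒* ε)
FIRST(P) = { ';', 'y' }
FIRST(P ';') = { ';', 'y' }
ε ∉ FIRST(P ';'), so FOLLOW(P) is not added.
PREDICT(P → P ';') = { ';', 'y' }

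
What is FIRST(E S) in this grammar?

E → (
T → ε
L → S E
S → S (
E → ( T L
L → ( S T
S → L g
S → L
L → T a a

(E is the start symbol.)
{ '(' }

FIRST sets of the non-terminals involved (from the grammar, by fixed-point iteration):
  FIRST(E) = { '(' }

To compute FIRST(E S), process the symbols left to right:
Symbol E is a non-terminal. Add FIRST(E) \ {ε} = { '(' }
E is not nullable (ε ∉ FIRST(E)), so stop here.
FIRST(E S) = { '(' }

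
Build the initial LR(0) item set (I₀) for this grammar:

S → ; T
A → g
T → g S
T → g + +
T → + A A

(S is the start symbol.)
First, augment the grammar with S' → S
I₀ = CLOSURE({ [S' → . S] }):
  [S' → . S] has the dot before S: add [S → . ; T]
No further items can be added.

I₀ = { [S → . ; T], [S' → . S] }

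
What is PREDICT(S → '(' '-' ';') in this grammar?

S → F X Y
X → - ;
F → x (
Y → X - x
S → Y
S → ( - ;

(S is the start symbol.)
{ '(' }

PREDICT(S → '(' '-' ';') = (FIRST(RHS) \ {ε}) ∪ (FOLLOW(S) if ε ∈ FIRST(RHS), i.e. RHS ⇒* ε)
FIRST('(' '-' ';') = { '(' }
ε ∉ FIRST('(' '-' ';'), so FOLLOW(S) is not added.
PREDICT(S → '(' '-' ';') = { '(' }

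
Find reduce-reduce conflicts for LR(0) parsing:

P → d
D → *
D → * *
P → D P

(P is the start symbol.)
No reduce-reduce conflicts

A reduce-reduce conflict occurs when an LR(0) state has two complete items [A → α .] and [B → β .] — both call for a reduction, and with no lookahead the parser cannot choose between them.

Augment with P' → P and build the canonical LR(0) collection (I0 = CLOSURE({[P' → . P]}), then GOTO on every symbol after a dot until no new states appear). It has 7 states:
  I0: { [D → . * *], [D → . *], [P → . D P], [P → . d], [P' → . P] }  — shift
  I1: { [D → * . *], [D → * .] }  — shift, reduce
  I2: { [D → . * *], [D → . *], [P → . D P], [P → . d], [P → D . P] }  — shift
  I3: { [P' → P .] }  — accept
  I4: { [P → d .] }  — reduce
  I5: { [P → D P .] }  — reduce
  I6: { [D → * * .] }  — reduce

No state contains more than one complete item.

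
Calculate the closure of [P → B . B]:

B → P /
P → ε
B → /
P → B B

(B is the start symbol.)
{ [B → . /], [B → . P /], [P → . B B], [P → .], [P → B . B] }

To compute CLOSURE, for each item [A → α.Bβ] where B is a non-terminal, add [B → .γ] for all productions B → γ; repeat for the newly added items until nothing changes.

Start with: [P → B . B]
  [P → B . B] has the dot before B: add [B → . P /], [B → . /]
  [B → . P /] has the dot before P: add [P → .], [P → . B B]
No further items can be added.

CLOSURE = { [B → . /], [B → . P /], [P → . B B], [P → .], [P → B . B] }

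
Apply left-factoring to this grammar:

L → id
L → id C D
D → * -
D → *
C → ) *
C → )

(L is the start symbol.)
L → id L'
L' → ε
L' → C D
D → * D'
D' → -
D' → ε
C → ) C'
C' → *
C' → ε

Left-factoring transforms A → αβ₁ | αβ₂ into A → αA' and A' → β₁ | β₂
(α is the longest common prefix among the alternatives). Repeat until
no nonterminal has two alternatives with a common prefix.

Round 1: L has alternatives sharing prefix 'id'. Introduce L': L → id L'
  Add: L' → ε
  Add: L' → C D

Round 2: D has alternatives sharing prefix '*'. Introduce D': D → * D'
  Add: D' → -
  Add: D' → ε

Round 3: C has alternatives sharing prefix ')'. Introduce C': C → ) C'
  Add: C' → *
  Add: C' → ε

No remaining common prefixes — done.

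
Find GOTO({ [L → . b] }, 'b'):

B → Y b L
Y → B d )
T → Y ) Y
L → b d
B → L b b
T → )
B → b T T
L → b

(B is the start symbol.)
{ [L → b .] }

GOTO(I, 'b') = CLOSURE({ [A → αX.β] : [A → α.Xβ] ∈ I, X = 'b' })

Items with dot before 'b', with the dot advanced:
  [L → . b] → [L → b .]
Closure adds nothing (no advanced item has the dot before a non-terminal).

GOTO = { [L → b .] }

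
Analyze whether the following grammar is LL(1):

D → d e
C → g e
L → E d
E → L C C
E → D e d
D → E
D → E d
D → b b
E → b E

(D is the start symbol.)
A grammar is LL(1) if for each non-terminal N with multiple productions, the predict sets of those productions are pairwise disjoint, where PREDICT(N → α) = (FIRST(α) \ {ε}) ∪ (FOLLOW(N) if α ⇒* ε).

Relevant sets:
  FIRST(E) = { 'b', 'd' }
  FIRST(L) = { 'b', 'd' }
  FIRST(D) = { 'b', 'd' }

For D:
  PREDICT(D → d e) = { 'd' }
  PREDICT(D → E) = { 'b', 'd' }
  PREDICT(D → E d) = { 'b', 'd' }
  PREDICT(D → b b) = { 'b' }
For E:
  PREDICT(E → L C C) = { 'b', 'd' }
  PREDICT(E → D e d) = { 'b', 'd' }
  PREDICT(E → b E) = { 'b' }
C, L have a single production, so nothing to check there.

Conflict found: Predict set conflict for D: { 'd' }
The grammar is NOT LL(1).

Answer: No. Predict set conflict for D: { 'd' }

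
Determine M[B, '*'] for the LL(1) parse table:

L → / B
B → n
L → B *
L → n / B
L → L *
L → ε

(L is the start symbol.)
To find M[B, '*'], we find productions for B where '*' is in the predict set (PREDICT(N → α) = (FIRST(α) \ {ε}) ∪ (FOLLOW(N) if α ⇒* ε)).

B → n: PREDICT = { 'n' }

M[B, '*'] is empty (no production applies)

Answer: Empty (error entry)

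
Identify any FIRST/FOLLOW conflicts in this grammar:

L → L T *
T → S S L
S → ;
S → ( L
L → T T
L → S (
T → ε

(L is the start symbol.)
A FIRST/FOLLOW conflict occurs when a non-terminal N has a nullable alternative N → β (β ⇒* ε) and another alternative N → α with FIRST(α) ∩ FOLLOW(N) ≠ ∅: on such a lookahead the parser cannot decide between expanding α and letting N vanish via β.

Nullable non-terminals: L, T.
FIRST sets used below: FIRST(L) = { '(', '*', ';', ε }, FIRST(T) = { '(', ';', ε }, FIRST(S) = { '(', ';' }

L: nullable alternative(s) L → T T; FOLLOW(L) = { $, '(', '*', ';' }
  L → L T *: FIRST \ {ε} = { '(', '*', ';' } — overlaps FOLLOW(L) on { '(', '*', ';' }: CONFLICT
  L → T T: FIRST \ {ε} = { '(', ';' } — this is the only nullable alternative, skip
  L → S (: FIRST \ {ε} = { '(', ';' } — overlaps FOLLOW(L) on { '(', ';' }: CONFLICT

T: nullable alternative(s) T → ε; FOLLOW(T) = { $, '(', '*', ';' }
  T → S S L: FIRST \ {ε} = { '(', ';' } — overlaps FOLLOW(T) on { '(', ';' }: CONFLICT
  T → ε: FIRST \ {ε} = { } — this is the only nullable alternative, skip

S has no nullable alternative, so no FIRST/FOLLOW check is needed there.

So the grammar has 3 FIRST/FOLLOW conflicts (marked CONFLICT above).

Answer: Yes. L → L T '*' with FOLLOW(L) on { '(', '*', ';' }; L → S '(' with FOLLOW(L) on { '(', ';' }; T → S S L with FOLLOW(T) on { '(', ';' }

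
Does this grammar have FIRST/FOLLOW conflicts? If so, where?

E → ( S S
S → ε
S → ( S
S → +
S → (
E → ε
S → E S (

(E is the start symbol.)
A FIRST/FOLLOW conflict occurs when a non-terminal N has a nullable alternative N → β (β ⇒* ε) and another alternative N → α with FIRST(α) ∩ FOLLOW(N) ≠ ∅: on such a lookahead the parser cannot decide between expanding α and letting N vanish via β.

Nullable non-terminals: E, S.
FIRST sets used below: FIRST(E) = { '(', ε }, FIRST(S) = { '(', '+', ε }

E: nullable alternative(s) E → ε; FOLLOW(E) = { $, '(', '+' }
  E → ( S S: FIRST \ {ε} = { '(' } — overlaps FOLLOW(E) on { '(' }: CONFLICT
  E → ε: FIRST \ {ε} = { } — this is the only nullable alternative, skip

S: nullable alternative(s) S → ε; FOLLOW(S) = { $, '(', '+' }
  S → ε: FIRST \ {ε} = { } — this is the only nullable alternative, skip
  S → ( S: FIRST \ {ε} = { '(' } — overlaps FOLLOW(S) on { '(' }: CONFLICT
  S → +: FIRST \ {ε} = { '+' } — overlaps FOLLOW(S) on { '+' }: CONFLICT
  S → (: FIRST \ {ε} = { '(' } — overlaps FOLLOW(S) on { '(' }: CONFLICT
  S → E S (: FIRST \ {ε} = { '(', '+' } — overlaps FOLLOW(S) on { '(', '+' }: CONFLICT

So the grammar has 5 FIRST/FOLLOW conflicts (marked CONFLICT above).

Answer: Yes. E → '(' S S with FOLLOW(E) on { '(' }; S → '(' S with FOLLOW(S) on { '(' }; S → '+' with FOLLOW(S) on { '+' }; S → '(' with FOLLOW(S) on { '(' }; S → E S '(' with FOLLOW(S) on { '(', '+' }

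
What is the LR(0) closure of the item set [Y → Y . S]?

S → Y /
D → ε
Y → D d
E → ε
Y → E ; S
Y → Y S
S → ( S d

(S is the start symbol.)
Start with: [Y → Y . S]
  [Y → Y . S] has the dot before S: add [S → . Y /], [S → . ( S d]
  [S → . Y /] has the dot before Y: add [Y → . D d], [Y → . E ; S], [Y → . Y S]
  [Y → . D d] has the dot before D: add [D → .]
  [Y → . E ; S] has the dot before E: add [E → .]
No further items can be added.

CLOSURE = { [D → .], [E → .], [S → . ( S d], [S → . Y /], [Y → . D d], [Y → . E ; S], [Y → . Y S], [Y → Y . S] }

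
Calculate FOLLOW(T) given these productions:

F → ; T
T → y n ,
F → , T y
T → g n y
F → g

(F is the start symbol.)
{ $, 'y' }

In F → ; T: T is at the end, add FOLLOW(F)
In F → , T y: T is followed by y, add FIRST(y) \ {ε} = { 'y' }

The FOLLOW sets referred to above (computed the same way, to a fixed point):
  FOLLOW(F) = { $ }

Taking the union: FOLLOW(T) = { $, 'y' }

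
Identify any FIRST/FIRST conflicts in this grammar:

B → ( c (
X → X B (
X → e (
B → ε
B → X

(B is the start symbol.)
Yes. X → X B '(' / X → e '(' on { 'e' }

A FIRST/FIRST conflict occurs when two productions N → α and N → β for the same non-terminal have FIRST(α) ∩ FIRST(β) ≠ ∅ (with ε ∈ FIRST of a nullable right-hand side, so two nullable alternatives also conflict).

FIRST sets of the non-terminals at (or reachable through a nullable prefix from) the front of some alternative:
  FIRST(X) = { 'e' }

Productions for B:
  B → ( c (: FIRST = { '(' }
  B → ε: FIRST = { ε }
  B → X: FIRST = { 'e' }
Productions for X:
  X → X B (: FIRST = { 'e' }
  X → e (: FIRST = { 'e' }

Conflict for X: X → X B ( and X → e (
  Overlap: { 'e' }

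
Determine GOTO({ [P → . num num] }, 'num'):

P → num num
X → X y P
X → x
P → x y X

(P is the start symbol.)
{ [P → num . num] }

GOTO(I, 'num') = CLOSURE({ [A → αX.β] : [A → α.Xβ] ∈ I, X = 'num' })

Items with dot before 'num', with the dot advanced:
  [P → . num num] → [P → num . num]
Closure adds nothing (no advanced item has the dot before a non-terminal).

GOTO = { [P → num . num] }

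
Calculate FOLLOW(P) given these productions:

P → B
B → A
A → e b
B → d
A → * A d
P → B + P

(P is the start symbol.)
To compute FOLLOW(P), find every occurrence of P on a right-hand side N → α P β: add FIRST(β) \ {ε}, and if β is empty or nullable also add FOLLOW(N). Iterate to a fixed point.

P is the start symbol, so $ ∈ FOLLOW(P).
In P → B + P: P is at the end; this adds FOLLOW(P) to itself — nothing new

Taking the union: FOLLOW(P) = { $ }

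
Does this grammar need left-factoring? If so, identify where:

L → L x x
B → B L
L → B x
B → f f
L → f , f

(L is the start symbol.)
No, left-factoring is not needed

Left-factoring is needed when two productions for the same non-terminal
share a common prefix on the right-hand side.

Productions for L:
  L → L x x
  L → B x
  L → f , f
Productions for B:
  B → B L
  B → f f

No common prefixes found.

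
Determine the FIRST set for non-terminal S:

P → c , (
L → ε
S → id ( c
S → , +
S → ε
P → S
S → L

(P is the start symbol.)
FIRST sets of the other non-terminals involved (by the same procedure, iterated to a fixed point):
  FIRST(L) = { ε }

From S → id ( c:
  - id is a terminal: add 'id' and stop
From S → , +:
  - ',' is a terminal: add ',' and stop
From S → ε:
  - ε-production, so ε ∈ FIRST(S)
From S → L:
  - L is a non-terminal: add FIRST(L) \ {ε} = { }
    L is nullable and nothing follows, so the whole right-hand side can vanish: ε ∈ FIRST(S)

Collecting: FIRST(S) = { ',', 'id', ε }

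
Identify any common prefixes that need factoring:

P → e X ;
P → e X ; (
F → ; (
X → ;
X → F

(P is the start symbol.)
Yes, P has productions with common prefix 'e X ;'

Left-factoring is needed when two productions for the same non-terminal
share a common prefix on the right-hand side.

Productions for P:
  P → e X ;
  P → e X ; (
Productions for X:
  X → ;
  X → F

Found common prefix 'e X ;' in productions for P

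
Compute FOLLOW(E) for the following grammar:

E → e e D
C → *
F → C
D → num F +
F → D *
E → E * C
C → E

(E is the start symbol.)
{ $, '*', '+' }

E is the start symbol, so $ ∈ FOLLOW(E).
In E → E * C: E is followed by '*' C, add FIRST('*' C) \ {ε} = { '*' }
In C → E: E is at the end, add FOLLOW(C)

The FOLLOW sets referred to above (computed the same way, to a fixed point):
  FOLLOW(C) = { $, '*', '+' }

Taking the union: FOLLOW(E) = { $, '*', '+' }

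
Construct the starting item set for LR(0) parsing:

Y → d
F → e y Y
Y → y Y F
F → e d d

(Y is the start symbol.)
First, augment the grammar with Y' → Y
I₀ = CLOSURE({ [Y' → . Y] }):
  [Y' → . Y] has the dot before Y: add [Y → . d], [Y → . y Y F]
No further items can be added.

I₀ = { [Y → . d], [Y → . y Y F], [Y' → . Y] }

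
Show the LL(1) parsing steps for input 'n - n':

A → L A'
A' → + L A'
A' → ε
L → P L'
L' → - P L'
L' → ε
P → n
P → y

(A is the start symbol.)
LL(1) parsing maintains a stack (initially the start symbol over $) and the input. At each step: if the stack top is a terminal, match it against the current input token; if it is a non-terminal N, replace it with the RHS of M[N, lookahead] (the unique production whose predict set contains the lookahead).

Stack is shown with the top on the left.

Stack        Input    Action
----------------------------
A $          n - n $  output A → L A'
L A' $       n - n $  output L → P L'
P L' A' $    n - n $  output P → n
n L' A' $    n - n $  match 'n'
L' A' $      - n $    output L' → - P L'
- P L' A' $  - n $    match '-'
P L' A' $    n $      output P → n
n L' A' $    n $      match 'n'
L' A' $      $        output L' → ε
A' $         $        output A' → ε
$            $        accept

The string is accepted.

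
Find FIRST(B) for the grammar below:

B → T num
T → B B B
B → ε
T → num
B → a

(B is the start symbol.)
To compute FIRST(B), examine every production with B on the left-hand side, reading each right-hand side left to right until a non-nullable symbol is reached.

FIRST sets of the other non-terminals involved (by the same procedure, iterated to a fixed point):
  FIRST(T) = { 'a', 'num', ε }

From B → T num:
  - T is a non-terminal: add FIRST(T) \ {ε} = { 'a', 'num' }
    T is nullable, so continue to the next symbol
  - num is a terminal: add 'num' and stop
From B → ε:
  - ε-production, so ε ∈ FIRST(B)
From B → a:
  - a is a terminal: add 'a' and stop

Collecting: FIRST(B) = { 'a', 'num', ε }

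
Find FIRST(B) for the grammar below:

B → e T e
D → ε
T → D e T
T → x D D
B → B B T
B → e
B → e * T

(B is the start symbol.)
{ 'e' }

To compute FIRST(B), examine every production with B on the left-hand side, reading each right-hand side left to right until a non-nullable symbol is reached.

From B → e T e:
  - e is a terminal: add 'e' and stop
From B → B B T:
  - B is the symbol being defined: contributes nothing new
    B is not nullable, so stop
From B → e:
  - e is a terminal: add 'e' and stop
From B → e * T:
  - e is a terminal: add 'e' and stop

Collecting: FIRST(B) = { 'e' }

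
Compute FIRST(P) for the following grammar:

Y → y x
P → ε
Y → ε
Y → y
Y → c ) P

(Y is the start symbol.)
To compute FIRST(P), examine every production with P on the left-hand side, reading each right-hand side left to right until a non-nullable symbol is reached.

From P → ε:
  - ε-production, so ε ∈ FIRST(P)

Collecting: FIRST(P) = { ε }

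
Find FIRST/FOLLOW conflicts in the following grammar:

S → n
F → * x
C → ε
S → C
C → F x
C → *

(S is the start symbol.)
Nullable non-terminals: C, S.
FIRST sets used below: FIRST(F) = { '*' }, FIRST(C) = { '*', ε }

C: nullable alternative(s) C → ε; FOLLOW(C) = { $ }
  C → ε: FIRST \ {ε} = { } — this is the only nullable alternative, skip
  C → F x: FIRST \ {ε} = { '*' } — disjoint from FOLLOW(C)
  C → *: FIRST \ {ε} = { '*' } — disjoint from FOLLOW(C)

S: nullable alternative(s) S → C; FOLLOW(S) = { $ }
  S → n: FIRST \ {ε} = { 'n' } — disjoint from FOLLOW(S)
  S → C: FIRST \ {ε} = { '*' } — this is the only nullable alternative, skip

F has no nullable alternative, so no FIRST/FOLLOW check is needed there.

No FIRST/FOLLOW conflicts found.

Answer: No FIRST/FOLLOW conflicts.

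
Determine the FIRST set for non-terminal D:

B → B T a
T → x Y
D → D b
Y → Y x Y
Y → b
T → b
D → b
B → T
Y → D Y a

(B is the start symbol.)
{ 'b' }

To compute FIRST(D), examine every production with D on the left-hand side, reading each right-hand side left to right until a non-nullable symbol is reached.

From D → D b:
  - D is the symbol being defined: contributes nothing new
    D is not nullable, so stop
From D → b:
  - b is a terminal: add 'b' and stop

Collecting: FIRST(D) = { 'b' }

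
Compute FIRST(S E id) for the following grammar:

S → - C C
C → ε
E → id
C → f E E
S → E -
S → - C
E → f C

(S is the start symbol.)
FIRST sets of the non-terminals involved (from the grammar, by fixed-point iteration):
  FIRST(S) = { '-', 'f', 'id' }

To compute FIRST(S E id), process the symbols left to right:
Symbol S is a non-terminal. Add FIRST(S) \ {ε} = { '-', 'f', 'id' }
S is not nullable (ε ∉ FIRST(S)), so stop here.
FIRST(S E id) = { '-', 'f', 'id' }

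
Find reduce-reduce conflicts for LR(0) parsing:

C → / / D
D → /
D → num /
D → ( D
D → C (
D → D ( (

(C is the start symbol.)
A reduce-reduce conflict occurs when an LR(0) state has two complete items [A → α .] and [B → β .] — both call for a reduction, and with no lookahead the parser cannot choose between them.

Augment with C' → C and build the canonical LR(0) collection (I0 = CLOSURE({[C' → . C]}), then GOTO on every symbol after a dot until no new states appear). It has 14 states:
  I0: { [C → . / / D], [C' → . C] }  — shift
  I1: { [C → / . / D] }  — shift
  I2: { [C' → C .] }  — accept
  I3: { [C → . / / D], [C → / / . D], [D → . ( D], [D → . /], [D → . C (], [D → . D ( (], [D → . num /] }  — shift
  I4: { [C → . / / D], [D → ( . D], [D → . ( D], [D → . /], [D → . C (], [D → . D ( (], [D → . num /] }  — shift
  I5: { [C → / . / D], [D → / .] }  — shift, reduce
  I6: { [D → C . (] }  — shift
  I7: { [C → / / D .], [D → D . ( (] }  — shift, reduce
  I8: { [D → num . /] }  — shift
  I9: { [D → num / .] }  — reduce
  I10: { [D → D ( . (] }  — shift
  I11: { [D → D ( ( .] }  — reduce
  I12: { [D → C ( .] }  — reduce
  I13: { [D → ( D .], [D → D . ( (] }  — shift, reduce

No state contains more than one complete item.

Answer: No reduce-reduce conflicts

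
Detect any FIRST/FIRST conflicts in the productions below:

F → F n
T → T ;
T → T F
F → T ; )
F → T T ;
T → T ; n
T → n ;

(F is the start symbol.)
Yes. F → F n / F → T ';' ')' on { 'n' }; F → F n / F → T T ';' on { 'n' }; F → T ';' ')' / F → T T ';' on { 'n' }; T → T ';' / T → T F on { 'n' }; T → T ';' / T → T ';' n on { 'n' }; T → T ';' / T → n ';' on { 'n' }; T → T F / T → T ';' n on { 'n' }; T → T F / T → n ';' on { 'n' }; T → T ';' n / T → n ';' on { 'n' }

FIRST sets of the non-terminals at (or reachable through a nullable prefix from) the front of some alternative:
  FIRST(F) = { 'n' }
  FIRST(T) = { 'n' }

Productions for F:
  F → F n: FIRST = { 'n' }
  F → T ; ): FIRST = { 'n' }
  F → T T ;: FIRST = { 'n' }
Productions for T:
  T → T ;: FIRST = { 'n' }
  T → T F: FIRST = { 'n' }
  T → T ; n: FIRST = { 'n' }
  T → n ;: FIRST = { 'n' }

Conflict for F: F → F n and F → T ; )
  Overlap: { 'n' }
Conflict for F: F → F n and F → T T ;
  Overlap: { 'n' }
Conflict for F: F → T ; ) and F → T T ;
  Overlap: { 'n' }
Conflict for T: T → T ; and T → T F
  Overlap: { 'n' }
Conflict for T: T → T ; and T → T ; n
  Overlap: { 'n' }
Conflict for T: T → T ; and T → n ;
  Overlap: { 'n' }
Conflict for T: T → T F and T → T ; n
  Overlap: { 'n' }
Conflict for T: T → T F and T → n ;
  Overlap: { 'n' }
Conflict for T: T → T ; n and T → n ;
  Overlap: { 'n' }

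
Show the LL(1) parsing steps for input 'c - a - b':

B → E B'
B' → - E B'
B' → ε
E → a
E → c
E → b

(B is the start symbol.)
LL(1) parsing maintains a stack (initially the start symbol over $) and the input. At each step: if the stack top is a terminal, match it against the current input token; if it is a non-terminal N, replace it with the RHS of M[N, lookahead] (the unique production whose predict set contains the lookahead).

Stack is shown with the top on the left.

Stack     Input        Action
-----------------------------
B $       c - a - b $  output B → E B'
E B' $    c - a - b $  output E → c
c B' $    c - a - b $  match 'c'
B' $      - a - b $    output B' → - E B'
- E B' $  - a - b $    match '-'
E B' $    a - b $      output E → a
a B' $    a - b $      match 'a'
B' $      - b $        output B' → - E B'
- E B' $  - b $        match '-'
E B' $    b $          output E → b
b B' $    b $          match 'b'
B' $      $            output B' → ε
$         $            accept

The string is accepted.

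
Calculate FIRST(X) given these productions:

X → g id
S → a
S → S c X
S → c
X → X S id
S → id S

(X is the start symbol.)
To compute FIRST(X), examine every production with X on the left-hand side, reading each right-hand side left to right until a non-nullable symbol is reached.

From X → g id:
  - g is a terminal: add 'g' and stop
From X → X S id:
  - X is the symbol being defined: contributes nothing new
    X is not nullable, so stop

Collecting: FIRST(X) = { 'g' }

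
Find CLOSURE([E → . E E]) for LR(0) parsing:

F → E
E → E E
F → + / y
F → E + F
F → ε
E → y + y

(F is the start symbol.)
Start with: [E → . E E]
  [E → . E E] has the dot before E: add [E → . y + y]
No further items can be added.

CLOSURE = { [E → . E E], [E → . y + y] }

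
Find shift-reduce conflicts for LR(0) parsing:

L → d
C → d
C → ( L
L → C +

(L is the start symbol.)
A shift-reduce conflict occurs when an LR(0) state has both:
  - a complete (reduce) item [A → α .] (dot at the end), and
  - a shift item [B → β . c γ] (dot before a terminal).

Augment with L' → L and build the canonical LR(0) collection (I0 = CLOSURE({[L' → . L]}), then GOTO on every symbol after a dot until no new states appear). It has 7 states:
  I0: { [C → . ( L], [C → . d], [L → . C +], [L → . d], [L' → . L] }  — shift
  I1: { [C → ( . L], [C → . ( L], [C → . d], [L → . C +], [L → . d] }  — shift
  I2: { [L → C . +] }  — shift
  I3: { [L' → L .] }  — accept
  I4: { [C → d .], [L → d .] }  — 2 reduces
  I5: { [L → C + .] }  — reduce
  I6: { [C → ( L .] }  — reduce

No state contains both a complete item and a shift item.

Answer: No shift-reduce conflicts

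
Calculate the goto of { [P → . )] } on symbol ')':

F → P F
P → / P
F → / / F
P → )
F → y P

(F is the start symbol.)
GOTO(I, ')') = CLOSURE({ [A → αX.β] : [A → α.Xβ] ∈ I, X = ')' })

Items with dot before ')', with the dot advanced:
  [P → . )] → [P → ) .]
Closure adds nothing (no advanced item has the dot before a non-terminal).

GOTO = { [P → ) .] }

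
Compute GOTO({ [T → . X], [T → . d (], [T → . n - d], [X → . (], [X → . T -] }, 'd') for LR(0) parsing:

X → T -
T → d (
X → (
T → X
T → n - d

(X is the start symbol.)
{ [T → d . (] }

GOTO(I, 'd') = CLOSURE({ [A → αX.β] : [A → α.Xβ] ∈ I, X = 'd' })

Items with dot before 'd', with the dot advanced:
  [T → . d (] → [T → d . (]
Closure adds nothing (no advanced item has the dot before a non-terminal).

GOTO = { [T → d . (] }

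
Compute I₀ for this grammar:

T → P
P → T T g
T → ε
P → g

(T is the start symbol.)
{ [P → . T T g], [P → . g], [T → . P], [T → .], [T' → . T] }

First, augment the grammar with T' → T
I₀ = CLOSURE({ [T' → . T] }):
  [T' → . T] has the dot before T: add [T → . P], [T → .]
  [T → . P] has the dot before P: add [P → . T T g], [P → . g]
No further items can be added.

I₀ = { [P → . T T g], [P → . g], [T → . P], [T → .], [T' → . T] }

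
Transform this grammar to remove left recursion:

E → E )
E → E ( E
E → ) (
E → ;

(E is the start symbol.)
E is directly left-recursive. The standard transformation for
  A → A α₁ | ... | A α_m | β₁ | ... | β_n
is
  A  → β₁ A' | ... | β_n A'
  A' → α₁ A' | ... | α_m A' | ε

E → ) ( becomes E → ) ( E'
E → ; becomes E → ; E'
E → E ) becomes E' → ) E'
E → E ( E becomes E' → ( E E'
Add E' → ε

Resulting grammar:
E → ) ( E'
E → ; E'
E' → ) E'
E' → ( E E'
E' → ε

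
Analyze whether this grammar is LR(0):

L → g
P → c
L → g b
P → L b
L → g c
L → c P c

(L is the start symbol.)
Augment with L' → L and build the canonical LR(0) collection (I0 = CLOSURE({[L' → . L]}), then GOTO on every symbol after a dot until no new states appear). It has 11 states:
  I0: { [L → . c P c], [L → . g b], [L → . g c], [L → . g], [L' → . L] }  — shift
  I1: { [L' → L .] }  — accept
  I2: { [L → . c P c], [L → . g b], [L → . g c], [L → . g], [L → c . P c], [P → . L b], [P → . c] }  — shift
  I3: { [L → g . b], [L → g . c], [L → g .] }  — shift, reduce
  I4: { [L → g b .] }  — reduce
  I5: { [L → g c .] }  — reduce
  I6: { [P → L . b] }  — shift
  I7: { [L → c P . c] }  — shift
  I8: { [L → . c P c], [L → . g b], [L → . g c], [L → . g], [L → c . P c], [P → . L b], [P → . c], [P → c .] }  — shift, reduce
  I9: { [L → c P c .] }  — reduce
  I10: { [P → L b .] }  — reduce

Conflict in state I3:
  Shift-reduce conflict between [L → g .] and [L → g . b]
So the grammar is NOT LR(0).

Answer: No. Shift-reduce conflict between [L → g .] and [L → g . b]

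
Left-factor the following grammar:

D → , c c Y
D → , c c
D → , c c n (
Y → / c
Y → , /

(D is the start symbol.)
D → , c c D'
D' → Y
D' → ε
D' → n (
Y → / c
Y → , /

Left-factoring transforms A → αβ₁ | αβ₂ into A → αA' and A' → β₁ | β₂
(α is the longest common prefix among the alternatives). Repeat until
no nonterminal has two alternatives with a common prefix.

Round 1: D has alternatives sharing prefix ', c c'. Introduce D': D → , c c D'
  Add: D' → Y
  Add: D' → ε
  Add: D' → n (

No remaining common prefixes — done.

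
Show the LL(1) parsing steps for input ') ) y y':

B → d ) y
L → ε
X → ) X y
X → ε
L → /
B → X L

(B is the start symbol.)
LL(1) parsing maintains a stack (initially the start symbol over $) and the input. At each step: if the stack top is a terminal, match it against the current input token; if it is a non-terminal N, replace it with the RHS of M[N, lookahead] (the unique production whose predict set contains the lookahead).

Stack is shown with the top on the left.

Stack        Input      Action
------------------------------
B $          ) ) y y $  output B → X L
X L $        ) ) y y $  output X → ) X y
) X y L $    ) ) y y $  match ')'
X y L $      ) y y $    output X → ) X y
) X y y L $  ) y y $    match ')'
X y y L $    y y $      output X → ε
y y L $      y y $      match 'y'
y L $        y $        match 'y'
L $          $          output L → ε
$            $          accept

The string is accepted.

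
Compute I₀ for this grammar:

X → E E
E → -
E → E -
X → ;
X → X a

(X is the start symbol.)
First, augment the grammar with X' → X
I₀ = CLOSURE({ [X' → . X] }):
  [X' → . X] has the dot before X: add [X → . E E], [X → . ;], [X → . X a]
  [X → . E E] has the dot before E: add [E → . -], [E → . E -]
No further items can be added.

I₀ = { [E → . -], [E → . E -], [X → . ;], [X → . E E], [X → . X a], [X' → . X] }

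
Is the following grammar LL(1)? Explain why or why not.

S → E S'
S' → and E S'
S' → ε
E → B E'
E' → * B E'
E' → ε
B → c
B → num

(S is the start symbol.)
A grammar is LL(1) if for each non-terminal N with multiple productions, the predict sets of those productions are pairwise disjoint, where PREDICT(N → α) = (FIRST(α) \ {ε}) ∪ (FOLLOW(N) if α ⇒* ε).

Relevant sets:
  FOLLOW(S') = { $ }
  FOLLOW(E') = { $, 'and' }

For S':
  PREDICT(S' → and E S') = { 'and' }
  PREDICT(S' → ε) = { $ }
For E':
  PREDICT(E' → '*' B E') = { '*' }
  PREDICT(E' → ε) = { $, 'and' }
For B:
  PREDICT(B → c) = { 'c' }
  PREDICT(B → num) = { 'num' }
S, E have a single production, so nothing to check there.

All predict sets are disjoint. The grammar IS LL(1).

Answer: Yes, the grammar is LL(1).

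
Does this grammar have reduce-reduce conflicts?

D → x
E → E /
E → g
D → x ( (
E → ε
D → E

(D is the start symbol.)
No reduce-reduce conflicts

A reduce-reduce conflict occurs when an LR(0) state has two complete items [A → α .] and [B → β .] — both call for a reduction, and with no lookahead the parser cannot choose between them.

Augment with D' → D and build the canonical LR(0) collection (I0 = CLOSURE({[D' → . D]}), then GOTO on every symbol after a dot until no new states appear). It has 8 states:
  I0: { [D → . E], [D → . x ( (], [D → . x], [D' → . D], [E → . E /], [E → . g], [E → .] }  — shift, reduce
  I1: { [D' → D .] }  — accept
  I2: { [D → E .], [E → E . /] }  — shift, reduce
  I3: { [E → g .] }  — reduce
  I4: { [D → x . ( (], [D → x .] }  — shift, reduce
  I5: { [D → x ( . (] }  — shift
  I6: { [D → x ( ( .] }  — reduce
  I7: { [E → E / .] }  — reduce

No state contains more than one complete item.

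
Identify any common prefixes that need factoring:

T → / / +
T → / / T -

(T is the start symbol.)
Left-factoring is needed when two productions for the same non-terminal
share a common prefix on the right-hand side.

Productions for T:
  T → / / +
  T → / / T -

Found common prefix '/ /' in productions for T

Answer: Yes, T has productions with common prefix '/ /'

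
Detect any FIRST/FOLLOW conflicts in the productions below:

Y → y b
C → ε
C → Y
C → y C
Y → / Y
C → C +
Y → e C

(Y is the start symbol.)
A FIRST/FOLLOW conflict occurs when a non-terminal N has a nullable alternative N → β (β ⇒* ε) and another alternative N → α with FIRST(α) ∩ FOLLOW(N) ≠ ∅: on such a lookahead the parser cannot decide between expanding α and letting N vanish via β.

Nullable non-terminals: C.
FIRST sets used below: FIRST(Y) = { '/', 'e', 'y' }, FIRST(C) = { '+', '/', 'e', 'y', ε }

C: nullable alternative(s) C → ε; FOLLOW(C) = { $, '+' }
  C → ε: FIRST \ {ε} = { } — this is the only nullable alternative, skip
  C → Y: FIRST \ {ε} = { '/', 'e', 'y' } — disjoint from FOLLOW(C)
  C → y C: FIRST \ {ε} = { 'y' } — disjoint from FOLLOW(C)
  C → C +: FIRST \ {ε} = { '+', '/', 'e', 'y' } — overlaps FOLLOW(C) on { '+' }: CONFLICT

Y has no nullable alternative, so no FIRST/FOLLOW check is needed there.

So the grammar has 1 FIRST/FOLLOW conflict (marked CONFLICT above).

Answer: Yes. C → C '+' with FOLLOW(C) on { '+' }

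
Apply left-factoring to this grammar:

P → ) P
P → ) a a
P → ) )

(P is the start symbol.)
P → ) P'
P' → P
P' → a a
P' → )

Left-factoring transforms A → αβ₁ | αβ₂ into A → αA' and A' → β₁ | β₂
(α is the longest common prefix among the alternatives). Repeat until
no nonterminal has two alternatives with a common prefix.

Round 1: P has alternatives sharing prefix ')'. Introduce P': P → ) P'
  Add: P' → P
  Add: P' → a a
  Add: P' → )

No remaining common prefixes — done.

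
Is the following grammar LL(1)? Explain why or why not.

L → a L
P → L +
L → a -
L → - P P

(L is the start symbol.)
No. Predict set conflict for L: { 'a' }

For L:
  PREDICT(L → a L) = { 'a' }
  PREDICT(L → a '-') = { 'a' }
  PREDICT(L → '-' P P) = { '-' }
P has a single production, so nothing to check there.

Conflict found: Predict set conflict for L: { 'a' }
The grammar is NOT LL(1).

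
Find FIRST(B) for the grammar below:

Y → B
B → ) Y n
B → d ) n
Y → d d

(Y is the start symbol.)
{ ')', 'd' }

From B → ) Y n:
  - ')' is a terminal: add ')' and stop
From B → d ) n:
  - d is a terminal: add 'd' and stop

Collecting: FIRST(B) = { ')', 'd' }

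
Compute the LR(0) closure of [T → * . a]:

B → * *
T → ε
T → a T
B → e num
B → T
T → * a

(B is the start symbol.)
{ [T → * . a] }

To compute CLOSURE, for each item [A → α.Bβ] where B is a non-terminal, add [B → .γ] for all productions B → γ; repeat for the newly added items until nothing changes.

Start with: [T → * . a]
The dot precedes the terminal a, so nothing is added.

CLOSURE = { [T → * . a] }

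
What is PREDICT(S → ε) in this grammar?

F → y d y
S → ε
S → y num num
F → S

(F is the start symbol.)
{ $ }

PREDICT(S → ε) = (FIRST(RHS) \ {ε}) ∪ (FOLLOW(S) if ε ∈ FIRST(RHS), i.e. RHS ⇒* ε)
The right-hand side is ε (FIRST(ε) = { ε }), so the predict set is FOLLOW(S) = { $ }
PREDICT(S → ε) = { $ }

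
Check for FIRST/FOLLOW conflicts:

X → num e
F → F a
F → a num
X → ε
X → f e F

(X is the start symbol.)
Nullable non-terminals: X.

X: nullable alternative(s) X → ε; FOLLOW(X) = { $ }
  X → num e: FIRST \ {ε} = { 'num' } — disjoint from FOLLOW(X)
  X → ε: FIRST \ {ε} = { } — this is the only nullable alternative, skip
  X → f e F: FIRST \ {ε} = { 'f' } — disjoint from FOLLOW(X)

F has no nullable alternative, so no FIRST/FOLLOW check is needed there.

No FIRST/FOLLOW conflicts found.

Answer: No FIRST/FOLLOW conflicts.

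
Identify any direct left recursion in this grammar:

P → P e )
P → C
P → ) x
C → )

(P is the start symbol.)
Yes, P is left-recursive

Direct left recursion occurs when N → N α for some non-terminal N (the right-hand side begins with the left-hand side itself).

P → P e ): LEFT RECURSIVE (starts with P)
P → C: starts with C
P → ) x: starts with ')'
C → ): starts with ')'

The grammar has direct left recursion on: P.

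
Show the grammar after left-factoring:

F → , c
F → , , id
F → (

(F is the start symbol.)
F → , F'
F' → c
F' → , id
F → (

Left-factoring transforms A → αβ₁ | αβ₂ into A → αA' and A' → β₁ | β₂
(α is the longest common prefix among the alternatives). Repeat until
no nonterminal has two alternatives with a common prefix.

Round 1: F has alternatives sharing prefix ','. Introduce F': F → , F'
  Add: F' → c
  Add: F' → , id

No remaining common prefixes — done.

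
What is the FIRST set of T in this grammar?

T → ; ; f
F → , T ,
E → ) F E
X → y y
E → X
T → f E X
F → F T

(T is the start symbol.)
{ ';', 'f' }

To compute FIRST(T), examine every production with T on the left-hand side, reading each right-hand side left to right until a non-nullable symbol is reached.

From T → ; ; f:
  - ';' is a terminal: add ';' and stop
From T → f E X:
  - f is a terminal: add 'f' and stop

Collecting: FIRST(T) = { ';', 'f' }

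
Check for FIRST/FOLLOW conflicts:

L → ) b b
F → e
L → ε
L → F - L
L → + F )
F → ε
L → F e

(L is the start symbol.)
Nullable non-terminals: F, L.
FIRST sets used below: FIRST(F) = { 'e', ε }

F: nullable alternative(s) F → ε; FOLLOW(F) = { ')', '-', 'e' }
  F → e: FIRST \ {ε} = { 'e' } — overlaps FOLLOW(F) on { 'e' }: CONFLICT
  F → ε: FIRST \ {ε} = { } — this is the only nullable alternative, skip

L: nullable alternative(s) L → ε; FOLLOW(L) = { $ }
  L → ) b b: FIRST \ {ε} = { ')' } — disjoint from FOLLOW(L)
  L → ε: FIRST \ {ε} = { } — this is the only nullable alternative, skip
  L → F - L: FIRST \ {ε} = { '-', 'e' } — disjoint from FOLLOW(L)
  L → + F ): FIRST \ {ε} = { '+' } — disjoint from FOLLOW(L)
  L → F e: FIRST \ {ε} = { 'e' } — disjoint from FOLLOW(L)

So the grammar has 1 FIRST/FOLLOW conflict (marked CONFLICT above).

Answer: Yes. F → e with FOLLOW(F) on { 'e' }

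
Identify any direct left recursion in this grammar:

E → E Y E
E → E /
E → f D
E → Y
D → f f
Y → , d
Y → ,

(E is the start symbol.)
Direct left recursion occurs when N → N α for some non-terminal N (the right-hand side begins with the left-hand side itself).

E → E Y E: LEFT RECURSIVE (starts with E)
E → E /: LEFT RECURSIVE (starts with E)
E → f D: starts with f
E → Y: starts with Y
D → f f: starts with f
Y → , d: starts with ','
Y → ,: starts with ','

The grammar has direct left recursion on: E.

Answer: Yes, E is left-recursive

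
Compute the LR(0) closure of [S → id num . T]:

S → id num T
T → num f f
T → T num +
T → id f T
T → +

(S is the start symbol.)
{ [S → id num . T], [T → . +], [T → . T num +], [T → . id f T], [T → . num f f] }

To compute CLOSURE, for each item [A → α.Bβ] where B is a non-terminal, add [B → .γ] for all productions B → γ; repeat for the newly added items until nothing changes.

Start with: [S → id num . T]
  [S → id num . T] has the dot before T: add [T → . num f f], [T → . T num +], [T → . id f T], [T → . +]
No further items can be added.

CLOSURE = { [S → id num . T], [T → . +], [T → . T num +], [T → . id f T], [T → . num f f] }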